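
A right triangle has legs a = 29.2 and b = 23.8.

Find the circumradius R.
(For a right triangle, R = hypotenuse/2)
Hypotenuse c = √(a² + b²) = √(852.64 + 566.44) = √1419.08 ≈ 37.6707
R = c/2 ≈ 37.6707/2 ≈ 18.8353

R = 18.84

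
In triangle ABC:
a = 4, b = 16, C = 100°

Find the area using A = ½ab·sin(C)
A = ½·a·b·sin(C) = ½·4·16·sin(100°)
sin(100°) ≈ 0.984808
A ≈ ½·64·0.984808 = 32·0.984808 ≈ 31.5138

Area = 31.51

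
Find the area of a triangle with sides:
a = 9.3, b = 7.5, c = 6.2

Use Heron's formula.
s = (9.3 + 7.5 + 6.2)/2 = 23/2 = 11.5
s − a = 2.2, s − b = 4, s − c = 5.3
s(s−a)(s−b)(s−c) = 11.5·2.2·4·5.3 ≈ 536.36
Area = √536.36 ≈ 23.1594

Area = 23.16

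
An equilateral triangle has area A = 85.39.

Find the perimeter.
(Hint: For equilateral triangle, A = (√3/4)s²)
A = (√3/4)s²  ⇒  s² = 4A/√3 = 4·85.39/√3 = 341.56/1.73205 ≈ 197.2
s ≈ √197.2 ≈ 14.0428
Perimeter = 3s ≈ 3·14.0428 ≈ 42.1283

Perimeter = 42.13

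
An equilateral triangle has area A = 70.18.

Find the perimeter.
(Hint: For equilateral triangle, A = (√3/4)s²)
A = (√3/4)s²  ⇒  s² = 4A/√3 = 4·70.18/√3 = 280.72/1.73205 ≈ 162.074
s ≈ √162.074 ≈ 12.7308
Perimeter = 3s ≈ 3·12.7308 ≈ 38.1925

Perimeter = 38.19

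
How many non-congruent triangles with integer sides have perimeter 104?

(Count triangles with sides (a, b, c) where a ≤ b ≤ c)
Let a ≤ b ≤ c with a + b + c = 104. The only binding inequality is a + b > c, i.e. 104 − c > c, so c < 104/2; and c ≥ 104/3 since c is the largest side.
So 35 ≤ c ≤ 51. For each c, b runs from ⌈(104 − c)/2⌉ up to c (then a = 104 − b − c satisfies 1 ≤ a ≤ b automatically), giving c − ⌈(104 − c)/2⌉ + 1 choices.
Summing over c: 1 + 3 + 4 + 6 + … + 24 + 25  (17 terms, c = 35, …, 51) = 225
Check (closed form: nearest integer to p²/48 for even p, (p+3)²/48 for odd p): 104²/48 = 10816/48 ≈ 225.33 → 225

225 triangles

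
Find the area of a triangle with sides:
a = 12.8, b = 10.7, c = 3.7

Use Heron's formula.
s = (12.8 + 10.7 + 3.7)/2 = 27.2/2 = 13.6
s − a = 0.8, s − b = 2.9, s − c = 9.9
s(s−a)(s−b)(s−c) = 13.6·0.8·2.9·9.9 ≈ 312.365
Area = √312.365 ≈ 17.6738

Area = 17.67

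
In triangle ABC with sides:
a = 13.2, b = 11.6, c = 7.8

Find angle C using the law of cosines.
c² = a² + b² − 2ab·cos(C)  ⇒  cos(C) = (a² + b² − c²)/(2ab)
cos(C) = (13.2² + 11.6² − 7.8²)/(2·13.2·11.6) = (174.24 + 134.56 − 60.84)/306.24 = 247.96/306.24 ≈ 0.809692
C = arccos(0.809692) ≈ 35.9342°

C = 35.93°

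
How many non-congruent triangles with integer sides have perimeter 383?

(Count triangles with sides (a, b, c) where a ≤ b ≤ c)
Let a ≤ b ≤ c with a + b + c = 383. The only binding inequality is a + b > c, i.e. 383 − c > c, so c < 383/2; and c ≥ 383/3 since c is the largest side.
So 128 ≤ c ≤ 191. For each c, b runs from ⌈(383 − c)/2⌉ up to c (then a = 383 − b − c satisfies 1 ≤ a ≤ b automatically), giving c − ⌈(383 − c)/2⌉ + 1 choices.
Summing over c: 1 + 3 + 4 + 6 + … + 94 + 96  (64 terms, c = 128, …, 191) = 3104
Check (closed form: nearest integer to p²/48 for even p, (p+3)²/48 for odd p): (383+3)²/48 = 386²/48 = 148996/48 ≈ 3104.08 → 3104

3104 triangles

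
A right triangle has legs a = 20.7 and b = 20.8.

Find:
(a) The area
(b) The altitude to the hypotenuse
(a) The legs are perpendicular, so Area = ½·a·b = ½·20.7·20.8 = ½·430.56 = 215.28
(b) Hypotenuse c = √(a² + b²) = √(428.49 + 432.64) = √861.13 ≈ 29.345
    Area = ½·c·h_c  ⇒  h_c = 2·Area/c = 430.56/29.345 ≈ 14.6723

Area = 215.28, h_c = 14.67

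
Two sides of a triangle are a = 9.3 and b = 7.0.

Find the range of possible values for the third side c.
Triangle inequality: |a − b| < c < a + b
|a − b| = |9.3 − 7.0| = 2.3
a + b = 9.3 + 7.0 = 16.3

2.3 < c < 16.3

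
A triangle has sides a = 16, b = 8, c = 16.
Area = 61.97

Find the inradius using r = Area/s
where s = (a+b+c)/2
s = (16 + 8 + 16)/2 = 40/2 = 20
r = Area/s = 61.97/20 ≈ 3.0985

r = 3.099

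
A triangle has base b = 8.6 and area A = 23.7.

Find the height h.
A = ½·b·h  ⇒  h = 2A/b = 2·23.7/8.6 = 47.4/8.6 ≈ 5.51163

h = 5.512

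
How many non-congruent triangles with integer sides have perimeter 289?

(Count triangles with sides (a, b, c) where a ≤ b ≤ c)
Let a ≤ b ≤ c with a + b + c = 289. The only binding inequality is a + b > c, i.e. 289 − c > c, so c < 289/2; and c ≥ 289/3 since c is the largest side.
So 97 ≤ c ≤ 144. For each c, b runs from ⌈(289 − c)/2⌉ up to c (then a = 289 − b − c satisfies 1 ≤ a ≤ b automatically), giving c − ⌈(289 − c)/2⌉ + 1 choices.
Summing over c: 2 + 3 + 5 + 6 + … + 71 + 72  (48 terms, c = 97, …, 144) = 1776
Check (closed form: nearest integer to p²/48 for even p, (p+3)²/48 for odd p): (289+3)²/48 = 292²/48 = 85264/48 ≈ 1776.33 → 1776

1776 triangles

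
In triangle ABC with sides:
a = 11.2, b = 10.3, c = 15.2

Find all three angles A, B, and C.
Law of cosines for each angle (a² = 125.44, b² = 106.09, c² = 231.04):
cos(A) = (b² + c² − a²)/(2bc) = (106.09 + 231.04 − 125.44)/(2·10.3·15.2) = 211.69/313.12 ≈ 0.676067  ⇒  A ≈ 47.463°
cos(B) = (a² + c² − b²)/(2ac) = (125.44 + 231.04 − 106.09)/(2·11.2·15.2) = 250.39/340.48 ≈ 0.735403  ⇒  B ≈ 42.6587°
cos(C) = (a² + b² − c²)/(2ab) = (125.44 + 106.09 − 231.04)/(2·11.2·10.3) = 0.49/230.72 ≈ 0.00212379  ⇒  C ≈ 89.8783°
Check: A + B + C ≈ 180°

A = 47.46°, B = 42.66°, C = 89.88°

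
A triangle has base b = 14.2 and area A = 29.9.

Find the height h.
A = ½·b·h  ⇒  h = 2A/b = 2·29.9/14.2 = 59.8/14.2 ≈ 4.21127

h = 4.211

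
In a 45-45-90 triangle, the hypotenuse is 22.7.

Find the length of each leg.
In a 45-45-90 triangle hypotenuse = leg·√2, so leg = hypotenuse/√2.
Leg = 22.7/√2 ≈ 22.7/1.41421 ≈ 16.0513

Each leg = 16.05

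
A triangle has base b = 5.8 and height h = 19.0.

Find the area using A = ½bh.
A = ½·b·h = ½·5.8·19.0 = ½·110.2 = 55.1

Area = 55.1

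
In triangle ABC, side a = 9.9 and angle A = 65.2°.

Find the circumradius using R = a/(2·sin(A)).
R = a/(2·sin(A)) = 9.9/(2·sin(65.2°))
sin(65.2°) ≈ 0.907777
R ≈ 9.9/(2·0.907777) = 9.9/1.81555 ≈ 5.45288

R = 5.453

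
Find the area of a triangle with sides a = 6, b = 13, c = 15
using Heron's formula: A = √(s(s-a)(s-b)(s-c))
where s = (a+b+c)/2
s = (6 + 13 + 15)/2 = 34/2 = 17
s − a = 11, s − b = 4, s − c = 2
s(s−a)(s−b)(s−c) = 17·11·4·2 = 1496
Area = √1496 ≈ 38.6782

s = 17.0, Area = 38.68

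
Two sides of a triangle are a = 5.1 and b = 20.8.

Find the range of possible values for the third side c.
Triangle inequality: |a − b| < c < a + b
|a − b| = |5.1 − 20.8| = 15.7
a + b = 5.1 + 20.8 = 25.9

15.7 < c < 25.9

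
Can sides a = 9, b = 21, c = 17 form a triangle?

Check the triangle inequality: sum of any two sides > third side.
a + b vs c: 9 + 21 = 30 > 17  ✓
a + c vs b: 9 + 17 = 26 > 21  ✓
b + c vs a: 21 + 17 = 38 > 9  ✓

Yes, triangle inequality satisfied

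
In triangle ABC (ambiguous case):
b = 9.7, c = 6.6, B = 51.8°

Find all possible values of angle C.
b/sin(B) = c/sin(C)  ⇒  sin(C) = c·sin(B)/b = 6.6·sin(51.8°)/9.7
sin(51.8°) ≈ 0.785857
sin(C) ≈ 6.6·0.785857/9.7 ≈ 5.18666/9.7 ≈ 0.534707
Candidate 1: C₁ = arcsin(0.534707) ≈ 32.324°  →  A = 180° − 51.8° − 32.324° ≈ 95.876° > 0, valid
Candidate 2: C₂ = 180° − C₁ ≈ 147.676°  →  A = 180° − 51.8° − 147.676° ≈ -19.476° ≤ 0, not a valid triangle

C = 32.32° (one solution)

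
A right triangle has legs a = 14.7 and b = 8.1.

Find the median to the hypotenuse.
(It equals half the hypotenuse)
Hypotenuse c = √(a² + b²) = √(216.09 + 65.61) = √281.7 ≈ 16.7839
Median to hypotenuse = c/2 ≈ 16.7839/2 ≈ 8.39196

Median = 8.392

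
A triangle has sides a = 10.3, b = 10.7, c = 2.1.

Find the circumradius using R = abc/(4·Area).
First find the area with Heron's formula.
s = (10.3 + 10.7 + 2.1)/2 = 11.55
Area = √(s(s−a)(s−b)(s−c)) = √(11.55·1.25·0.85·9.45) ≈ √115.969 ≈ 10.7689
abc = 10.3·10.7·2.1 = 231.441
R = abc/(4·Area) ≈ 231.441/(4·10.7689) = 231.441/43.0756 ≈ 5.3729

R = 5.373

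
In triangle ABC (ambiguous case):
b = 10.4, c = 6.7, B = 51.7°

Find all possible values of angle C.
b/sin(B) = c/sin(C)  ⇒  sin(C) = c·sin(B)/b = 6.7·sin(51.7°)/10.4
sin(51.7°) ≈ 0.784776
sin(C) ≈ 6.7·0.784776/10.4 ≈ 5.258/10.4 ≈ 0.505577
Candidate 1: C₁ = arcsin(0.505577) ≈ 30.3697°  →  A = 180° − 51.7° − 30.3697° ≈ 97.9303° > 0, valid
Candidate 2: C₂ = 180° − C₁ ≈ 149.63°  →  A = 180° − 51.7° − 149.63° ≈ -21.3303° ≤ 0, not a valid triangle

C = 30.37° (one solution)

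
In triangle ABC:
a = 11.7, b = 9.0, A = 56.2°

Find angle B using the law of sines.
a/sin(A) = b/sin(B)  ⇒  sin(B) = b·sin(A)/a = 9.0·sin(56.2°)/11.7
sin(56.2°) ≈ 0.830984
sin(B) ≈ 9.0·0.830984/11.7 ≈ 7.47886/11.7 ≈ 0.639219
B = arcsin(0.639219) ≈ 39.7336°
(Since b ≤ a we need B ≤ A, so the obtuse alternative 180° − 39.7336° ≈ 140.266° is rejected.)

B = 39.73°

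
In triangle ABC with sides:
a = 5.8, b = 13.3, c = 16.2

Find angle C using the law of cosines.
c² = a² + b² − 2ab·cos(C)  ⇒  cos(C) = (a² + b² − c²)/(2ab)
cos(C) = (5.8² + 13.3² − 16.2²)/(2·5.8·13.3) = (33.64 + 176.89 − 262.44)/154.28 = -51.91/154.28 ≈ -0.336466
C = arccos(-0.336466) ≈ 109.662°

C = 109.7°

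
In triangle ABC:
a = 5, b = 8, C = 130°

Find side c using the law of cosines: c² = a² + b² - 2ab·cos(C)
c² = 5² + 8² − 2·5·8·cos(130°)
cos(130°) ≈ -0.642788
c² ≈ 25 + 64 − 80·(-0.642788) ≈ 89 + 51.423 ≈ 140.423
c ≈ √140.423 ≈ 11.85

c = 11.85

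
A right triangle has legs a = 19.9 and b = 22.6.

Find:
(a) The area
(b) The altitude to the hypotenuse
(a) The legs are perpendicular, so Area = ½·a·b = ½·19.9·22.6 = ½·449.74 = 224.87
(b) Hypotenuse c = √(a² + b²) = √(396.01 + 510.76) = √906.77 ≈ 30.1126
    Area = ½·c·h_c  ⇒  h_c = 2·Area/c = 449.74/30.1126 ≈ 14.9353

Area = 224.87, h_c = 14.94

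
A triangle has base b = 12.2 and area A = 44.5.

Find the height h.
A = ½·b·h  ⇒  h = 2A/b = 2·44.5/12.2 = 89/12.2 ≈ 7.29508

h = 7.295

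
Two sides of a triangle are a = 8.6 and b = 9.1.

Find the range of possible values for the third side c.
Triangle inequality: |a − b| < c < a + b
|a − b| = |8.6 − 9.1| = 0.5
a + b = 8.6 + 9.1 = 17.7

0.5 < c < 17.7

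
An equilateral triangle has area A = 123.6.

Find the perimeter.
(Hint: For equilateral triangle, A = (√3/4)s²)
A = (√3/4)s²  ⇒  s² = 4A/√3 = 4·123.6/√3 = 494.4/1.73205 ≈ 285.442
s ≈ √285.442 ≈ 16.895
Perimeter = 3s ≈ 3·16.895 ≈ 50.6851

Perimeter = 50.69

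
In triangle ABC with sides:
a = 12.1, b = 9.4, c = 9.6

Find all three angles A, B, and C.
Law of cosines for each angle (a² = 146.41, b² = 88.36, c² = 92.16):
cos(A) = (b² + c² − a²)/(2bc) = (88.36 + 92.16 − 146.41)/(2·9.4·9.6) = 34.11/180.48 ≈ 0.188996  ⇒  A ≈ 79.1058°
cos(B) = (a² + c² − b²)/(2ac) = (146.41 + 92.16 − 88.36)/(2·12.1·9.6) = 150.21/232.32 ≈ 0.646565  ⇒  B ≈ 49.7169°
cos(C) = (a² + b² − c²)/(2ab) = (146.41 + 88.36 − 92.16)/(2·12.1·9.4) = 142.61/227.48 ≈ 0.626912  ⇒  C ≈ 51.1773°
Check: A + B + C ≈ 180°

A = 79.11°, B = 49.72°, C = 51.18°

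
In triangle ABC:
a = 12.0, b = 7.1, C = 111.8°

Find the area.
Two sides and the included angle (SAS): A = ½·a·b·sin(C) = ½·12.0·7.1·sin(111.8°)
sin(111.8°) ≈ 0.928486
A ≈ ½·85.2·0.928486 = 42.6·0.928486 ≈ 39.5535

Area = 39.55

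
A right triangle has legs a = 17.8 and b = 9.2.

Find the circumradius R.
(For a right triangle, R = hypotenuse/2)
Hypotenuse c = √(a² + b²) = √(316.84 + 84.64) = √401.48 ≈ 20.037
R = c/2 ≈ 20.037/2 ≈ 10.0185

R = 10.02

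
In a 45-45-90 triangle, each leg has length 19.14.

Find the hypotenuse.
In a 45-45-90 triangle the sides are in ratio 1 : 1 : √2, so hypotenuse = leg·√2.
Hypotenuse = 19.14·√2 ≈ 19.14·1.41421 ≈ 27.068

Hypotenuse = 19.14√2 = 27.07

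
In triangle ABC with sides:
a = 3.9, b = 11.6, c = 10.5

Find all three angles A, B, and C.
Law of cosines for each angle (a² = 15.21, b² = 134.56, c² = 110.25):
cos(A) = (b² + c² − a²)/(2bc) = (134.56 + 110.25 − 15.21)/(2·11.6·10.5) = 229.6/243.6 ≈ 0.942529  ⇒  A ≈ 19.5193°
cos(B) = (a² + c² − b²)/(2ac) = (15.21 + 110.25 − 134.56)/(2·3.9·10.5) = -9.1/81.9 ≈ -0.111111  ⇒  B ≈ 96.3794°
cos(C) = (a² + b² − c²)/(2ab) = (15.21 + 134.56 − 110.25)/(2·3.9·11.6) = 39.52/90.48 ≈ 0.436782  ⇒  C ≈ 64.1013°
Check: A + B + C ≈ 180°

A = 19.52°, B = 96.38°, C = 64.1°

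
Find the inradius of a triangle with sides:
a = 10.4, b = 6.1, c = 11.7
r = Area/s where s is the semi-perimeter.
s = (10.4 + 6.1 + 11.7)/2 = 28.2/2 = 14.1
Area = √(s(s−a)(s−b)(s−c)) = √(14.1·3.7·8·2.4) ≈ √1001.66 ≈ 31.6491
r ≈ 31.6491/14.1 ≈ 2.24462

r = 2.245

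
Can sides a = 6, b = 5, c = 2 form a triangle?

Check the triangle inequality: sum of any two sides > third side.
a + b vs c: 6 + 5 = 11 > 2  ✓
a + c vs b: 6 + 2 = 8 > 5  ✓
b + c vs a: 5 + 2 = 7 > 6  ✓

Yes, triangle inequality satisfied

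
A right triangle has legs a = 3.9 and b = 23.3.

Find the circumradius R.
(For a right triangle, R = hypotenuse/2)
Hypotenuse c = √(a² + b²) = √(15.21 + 542.89) = √558.1 ≈ 23.6241
R = c/2 ≈ 23.6241/2 ≈ 11.8121

R = 11.81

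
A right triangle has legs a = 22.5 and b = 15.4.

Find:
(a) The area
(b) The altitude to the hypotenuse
(a) The legs are perpendicular, so Area = ½·a·b = ½·22.5·15.4 = ½·346.5 = 173.25
(b) Hypotenuse c = √(a² + b²) = √(506.25 + 237.16) = √743.41 ≈ 27.2655
    Area = ½·c·h_c  ⇒  h_c = 2·Area/c = 346.5/27.2655 ≈ 12.7083

Area = 173.25, h_c = 12.71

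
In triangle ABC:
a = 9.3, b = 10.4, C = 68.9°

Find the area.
Two sides and the included angle (SAS): A = ½·a·b·sin(C) = ½·9.3·10.4·sin(68.9°)
sin(68.9°) ≈ 0.932954
A ≈ ½·96.72·0.932954 = 48.36·0.932954 ≈ 45.1176

Area = 45.12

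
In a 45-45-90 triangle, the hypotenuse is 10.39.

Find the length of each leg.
In a 45-45-90 triangle hypotenuse = leg·√2, so leg = hypotenuse/√2.
Leg = 10.39/√2 ≈ 10.39/1.41421 ≈ 7.34684

Each leg = 7.347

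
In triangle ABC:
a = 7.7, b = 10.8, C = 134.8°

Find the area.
Two sides and the included angle (SAS): A = ½·a·b·sin(C) = ½·7.7·10.8·sin(134.8°)
sin(134.8°) ≈ 0.709571
A ≈ ½·83.16·0.709571 = 41.58·0.709571 ≈ 29.504

Area = 29.5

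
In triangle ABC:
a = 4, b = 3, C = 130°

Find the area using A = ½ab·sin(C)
A = ½·a·b·sin(C) = ½·4·3·sin(130°)
sin(130°) ≈ 0.766044
A ≈ ½·12·0.766044 = 6·0.766044 ≈ 4.59627

Area = 4.596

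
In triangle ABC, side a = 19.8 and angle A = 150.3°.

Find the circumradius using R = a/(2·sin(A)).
R = a/(2·sin(A)) = 19.8/(2·sin(150.3°))
sin(150.3°) ≈ 0.495459
R ≈ 19.8/(2·0.495459) = 19.8/0.990917 ≈ 19.9815

R = 19.98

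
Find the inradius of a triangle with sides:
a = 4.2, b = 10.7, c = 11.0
r = Area/s where s is the semi-perimeter.
s = (4.2 + 10.7 + 11.0)/2 = 25.9/2 = 12.95
Area = √(s(s−a)(s−b)(s−c)) = √(12.95·8.75·2.25·1.95) ≈ √497.159 ≈ 22.2971
r ≈ 22.2971/12.95 ≈ 1.72178

r = 1.722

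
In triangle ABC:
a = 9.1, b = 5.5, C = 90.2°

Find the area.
Two sides and the included angle (SAS): A = ½·a·b·sin(C) = ½·9.1·5.5·sin(90.2°)
sin(90.2°) ≈ 0.999994
A ≈ ½·50.05·0.999994 = 25.025·0.999994 ≈ 25.0248

Area = 25.02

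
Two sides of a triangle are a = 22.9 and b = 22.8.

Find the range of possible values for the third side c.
Triangle inequality: |a − b| < c < a + b
|a − b| = |22.9 − 22.8| = 0.1
a + b = 22.9 + 22.8 = 45.7

0.1 < c < 45.7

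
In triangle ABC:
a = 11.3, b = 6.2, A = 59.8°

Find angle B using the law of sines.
a/sin(A) = b/sin(B)  ⇒  sin(B) = b·sin(A)/a = 6.2·sin(59.8°)/11.3
sin(59.8°) ≈ 0.864275
sin(B) ≈ 6.2·0.864275/11.3 ≈ 5.3585/11.3 ≈ 0.474204
B = arcsin(0.474204) ≈ 28.3075°
(Since b ≤ a we need B ≤ A, so the obtuse alternative 180° − 28.3075° ≈ 151.692° is rejected.)

B = 28.31°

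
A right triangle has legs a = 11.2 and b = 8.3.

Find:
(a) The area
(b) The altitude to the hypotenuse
(a) The legs are perpendicular, so Area = ½·a·b = ½·11.2·8.3 = ½·92.96 = 46.48
(b) Hypotenuse c = √(a² + b²) = √(125.44 + 68.89) = √194.33 ≈ 13.9402
    Area = ½·c·h_c  ⇒  h_c = 2·Area/c = 92.96/13.9402 ≈ 6.66847

Area = 46.48, h_c = 6.668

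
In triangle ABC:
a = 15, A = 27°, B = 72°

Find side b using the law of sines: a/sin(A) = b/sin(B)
a/sin(A) = b/sin(B)  ⇒  b = a·sin(B)/sin(A) = 15·sin(72°)/sin(27°)
sin(72°) ≈ 0.951057, sin(27°) ≈ 0.45399
b ≈ 15·0.951057/0.45399 ≈ 14.2658/0.45399 ≈ 31.4232

b = 31.42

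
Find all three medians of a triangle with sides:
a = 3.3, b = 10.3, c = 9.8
Median formula: m_a = ½√(2b² + 2c² − a²) (and cyclically). a² = 10.89, b² = 106.09, c² = 96.04.
m_a = ½√(2·106.09 + 2·96.04 − 10.89) = ½√393.37 ≈ ½·19.8336 ≈ 9.91678
m_b = ½√(2·10.89 + 2·96.04 − 106.09) = ½√107.77 ≈ ½·10.3812 ≈ 5.19062
m_c = ½√(2·10.89 + 2·106.09 − 96.04) = ½√137.92 ≈ ½·11.7439 ≈ 5.87197

m_a = 9.917, m_b = 5.191, m_c = 5.872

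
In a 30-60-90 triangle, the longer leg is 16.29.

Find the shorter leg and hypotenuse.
In a 30-60-90 triangle the sides are in ratio 1 : √3 : 2, so short leg = long leg/√3 and hypotenuse = 2·(short leg).
Short leg = 16.29/√3 ≈ 16.29/1.73205 ≈ 9.40504
Hypotenuse = 2·9.40504 ≈ 18.8101

Short leg = 9.405, Hypotenuse = 18.81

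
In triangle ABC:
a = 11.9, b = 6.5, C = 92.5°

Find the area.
Two sides and the included angle (SAS): A = ½·a·b·sin(C) = ½·11.9·6.5·sin(92.5°)
sin(92.5°) ≈ 0.999048
A ≈ ½·77.35·0.999048 = 38.675·0.999048 ≈ 38.6382

Area = 38.64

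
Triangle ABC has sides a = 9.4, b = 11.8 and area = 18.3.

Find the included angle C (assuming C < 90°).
Area = ½·a·b·sin(C)  ⇒  sin(C) = 2·Area/(a·b) = 2·18.3/(9.4·11.8) = 36.6/110.92 ≈ 0.329968
C = arcsin(0.329968) ≈ 19.2668° (taking the acute solution since C < 90°)

C = 19.27°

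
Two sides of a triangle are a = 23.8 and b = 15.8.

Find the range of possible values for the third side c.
Triangle inequality: |a − b| < c < a + b
|a − b| = |23.8 − 15.8| = 8
a + b = 23.8 + 15.8 = 39.6

8 < c < 39.6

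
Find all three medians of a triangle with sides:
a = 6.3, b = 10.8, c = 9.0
Median formula: m_a = ½√(2b² + 2c² − a²) (and cyclically). a² = 39.69, b² = 116.64, c² = 81.
m_a = ½√(2·116.64 + 2·81 − 39.69) = ½√355.59 ≈ ½·18.8571 ≈ 9.42855
m_b = ½√(2·39.69 + 2·81 − 116.64) = ½√124.74 ≈ ½·11.1687 ≈ 5.58435
m_c = ½√(2·39.69 + 2·116.64 − 81) = ½√231.66 ≈ ½·15.2204 ≈ 7.61019

m_a = 9.429, m_b = 5.584, m_c = 7.61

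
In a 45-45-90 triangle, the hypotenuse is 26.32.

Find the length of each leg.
In a 45-45-90 triangle hypotenuse = leg·√2, so leg = hypotenuse/√2.
Leg = 26.32/√2 ≈ 26.32/1.41421 ≈ 18.6111

Each leg = 18.61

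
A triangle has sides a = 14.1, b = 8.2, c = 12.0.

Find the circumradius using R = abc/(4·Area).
First find the area with Heron's formula.
s = (14.1 + 8.2 + 12.0)/2 = 17.15
Area = √(s(s−a)(s−b)(s−c)) = √(17.15·3.05·8.95·5.15) ≈ √2410.98 ≈ 49.1018
abc = 14.1·8.2·12.0 = 1387.44
R = abc/(4·Area) ≈ 1387.44/(4·49.1018) = 1387.44/196.407 ≈ 7.0641

R = 7.064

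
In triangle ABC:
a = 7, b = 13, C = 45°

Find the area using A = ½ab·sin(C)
A = ½·a·b·sin(C) = ½·7·13·sin(45°)
sin(45°) ≈ 0.707107
A ≈ ½·91·0.707107 = 45.5·0.707107 ≈ 32.1734

Area = 32.17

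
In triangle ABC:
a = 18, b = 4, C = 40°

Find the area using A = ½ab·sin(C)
A = ½·a·b·sin(C) = ½·18·4·sin(40°)
sin(40°) ≈ 0.642788
A ≈ ½·72·0.642788 = 36·0.642788 ≈ 23.1404

Area = 23.14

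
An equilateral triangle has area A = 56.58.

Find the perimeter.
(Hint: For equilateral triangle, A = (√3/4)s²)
A = (√3/4)s²  ⇒  s² = 4A/√3 = 4·56.58/√3 = 226.32/1.73205 ≈ 130.666
s ≈ √130.666 ≈ 11.4309
Perimeter = 3s ≈ 3·11.4309 ≈ 34.2928

Perimeter = 34.29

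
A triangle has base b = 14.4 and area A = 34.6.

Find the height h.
A = ½·b·h  ⇒  h = 2A/b = 2·34.6/14.4 = 69.2/14.4 ≈ 4.80556

h = 4.806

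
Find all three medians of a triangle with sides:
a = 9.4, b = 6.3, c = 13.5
Median formula: m_a = ½√(2b² + 2c² − a²) (and cyclically). a² = 88.36, b² = 39.69, c² = 182.25.
m_a = ½√(2·39.69 + 2·182.25 − 88.36) = ½√355.52 ≈ ½·18.8552 ≈ 9.42762
m_b = ½√(2·88.36 + 2·182.25 − 39.69) = ½√501.53 ≈ ½·22.3949 ≈ 11.1974
m_c = ½√(2·88.36 + 2·39.69 − 182.25) = ½√73.85 ≈ ½·8.5936 ≈ 4.2968

m_a = 9.428, m_b = 11.2, m_c = 4.297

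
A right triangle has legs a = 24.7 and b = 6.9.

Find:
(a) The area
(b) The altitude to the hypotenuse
(a) The legs are perpendicular, so Area = ½·a·b = ½·24.7·6.9 = ½·170.43 = 85.215
(b) Hypotenuse c = √(a² + b²) = √(610.09 + 47.61) = √657.7 ≈ 25.6457
    Area = ½·c·h_c  ⇒  h_c = 2·Area/c = 170.43/25.6457 ≈ 6.64557

Area = 85.215, h_c = 6.646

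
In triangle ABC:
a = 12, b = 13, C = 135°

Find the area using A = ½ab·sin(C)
A = ½·a·b·sin(C) = ½·12·13·sin(135°)
sin(135°) ≈ 0.707107
A ≈ ½·156·0.707107 = 78·0.707107 ≈ 55.1543

Area = 55.15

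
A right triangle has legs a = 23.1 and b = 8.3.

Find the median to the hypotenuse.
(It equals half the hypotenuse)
Hypotenuse c = √(a² + b²) = √(533.61 + 68.89) = √602.5 ≈ 24.5459
Median to hypotenuse = c/2 ≈ 24.5459/2 ≈ 12.2729

Median = 12.27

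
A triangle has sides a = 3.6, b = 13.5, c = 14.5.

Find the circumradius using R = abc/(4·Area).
First find the area with Heron's formula.
s = (3.6 + 13.5 + 14.5)/2 = 15.8
Area = √(s(s−a)(s−b)(s−c)) = √(15.8·12.2·2.3·1.3) ≈ √576.352 ≈ 24.0073
abc = 3.6·13.5·14.5 = 704.7
R = abc/(4·Area) ≈ 704.7/(4·24.0073) = 704.7/96.0294 ≈ 7.33838

R = 7.338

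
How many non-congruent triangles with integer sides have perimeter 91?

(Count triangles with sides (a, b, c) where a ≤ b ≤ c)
Let a ≤ b ≤ c with a + b + c = 91. The only binding inequality is a + b > c, i.e. 91 − c > c, so c < 91/2; and c ≥ 91/3 since c is the largest side.
So 31 ≤ c ≤ 45. For each c, b runs from ⌈(91 − c)/2⌉ up to c (then a = 91 − b − c satisfies 1 ≤ a ≤ b automatically), giving c − ⌈(91 − c)/2⌉ + 1 choices.
Summing over c: 2 + 3 + 5 + 6 + … + 21 + 23  (15 terms, c = 31, …, 45) = 184
Check (closed form: nearest integer to p²/48 for even p, (p+3)²/48 for odd p): (91+3)²/48 = 94²/48 = 8836/48 ≈ 184.08 → 184

184 triangles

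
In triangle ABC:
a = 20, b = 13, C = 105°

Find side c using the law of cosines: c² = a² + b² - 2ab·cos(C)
c² = 20² + 13² − 2·20·13·cos(105°)
cos(105°) ≈ -0.258819
c² ≈ 400 + 169 − 520·(-0.258819) ≈ 569 + 134.586 ≈ 703.586
c ≈ √703.586 ≈ 26.5252

c = 26.53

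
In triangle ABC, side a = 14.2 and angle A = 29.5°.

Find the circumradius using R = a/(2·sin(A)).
R = a/(2·sin(A)) = 14.2/(2·sin(29.5°))
sin(29.5°) ≈ 0.492424
R ≈ 14.2/(2·0.492424) = 14.2/0.984847 ≈ 14.4185

R = 14.42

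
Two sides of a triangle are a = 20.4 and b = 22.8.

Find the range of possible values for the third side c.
Triangle inequality: |a − b| < c < a + b
|a − b| = |20.4 − 22.8| = 2.4
a + b = 20.4 + 22.8 = 43.2

2.4 < c < 43.2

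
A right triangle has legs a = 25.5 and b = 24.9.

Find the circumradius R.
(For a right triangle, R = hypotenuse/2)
Hypotenuse c = √(a² + b²) = √(650.25 + 620.01) = √1270.26 ≈ 35.6407
R = c/2 ≈ 35.6407/2 ≈ 17.8204

R = 17.82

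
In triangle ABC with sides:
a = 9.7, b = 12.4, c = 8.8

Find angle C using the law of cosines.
c² = a² + b² − 2ab·cos(C)  ⇒  cos(C) = (a² + b² − c²)/(2ab)
cos(C) = (9.7² + 12.4² − 8.8²)/(2·9.7·12.4) = (94.09 + 153.76 − 77.44)/240.56 = 170.41/240.56 ≈ 0.708389
C = arccos(0.708389) ≈ 44.896°

C = 44.9°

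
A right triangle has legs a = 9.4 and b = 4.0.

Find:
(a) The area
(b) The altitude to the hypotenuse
(a) The legs are perpendicular, so Area = ½·a·b = ½·9.4·4.0 = ½·37.6 = 18.8
(b) Hypotenuse c = √(a² + b²) = √(88.36 + 16) = √104.36 ≈ 10.2157
    Area = ½·c·h_c  ⇒  h_c = 2·Area/c = 37.6/10.2157 ≈ 3.68062

Area = 18.8, h_c = 3.681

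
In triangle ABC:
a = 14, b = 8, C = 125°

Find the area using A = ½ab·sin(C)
A = ½·a·b·sin(C) = ½·14·8·sin(125°)
sin(125°) ≈ 0.819152
A ≈ ½·112·0.819152 = 56·0.819152 ≈ 45.8725

Area = 45.87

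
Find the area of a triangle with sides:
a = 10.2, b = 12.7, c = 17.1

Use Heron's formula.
s = (10.2 + 12.7 + 17.1)/2 = 40/2 = 20
s − a = 9.8, s − b = 7.3, s − c = 2.9
s(s−a)(s−b)(s−c) = 20·9.8·7.3·2.9 ≈ 4149.32
Area = √4149.32 ≈ 64.4152

Area = 64.42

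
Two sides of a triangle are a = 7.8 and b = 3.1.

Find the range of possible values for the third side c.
Triangle inequality: |a − b| < c < a + b
|a − b| = |7.8 − 3.1| = 4.7
a + b = 7.8 + 3.1 = 10.9

4.7 < c < 10.9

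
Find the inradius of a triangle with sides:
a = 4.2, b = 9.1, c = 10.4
r = Area/s where s is the semi-perimeter.
s = (4.2 + 9.1 + 10.4)/2 = 23.7/2 = 11.85
Area = √(s(s−a)(s−b)(s−c)) = √(11.85·7.65·2.75·1.45) ≈ √361.477 ≈ 19.0125
r ≈ 19.0125/11.85 ≈ 1.60443

r = 1.604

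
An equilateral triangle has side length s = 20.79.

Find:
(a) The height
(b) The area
(a) The height splits the triangle into two 30-60-90 halves: h = s·√3/2 = 20.79·1.73205/2 ≈ 36.0093/2 ≈ 18.0047
(b) Area = (√3/4)·s² = (√3/4)·20.79² = (√3/4)·432.2241 ≈ 0.433013·432.2241 ≈ 187.159

Height = 18, Area = 187.2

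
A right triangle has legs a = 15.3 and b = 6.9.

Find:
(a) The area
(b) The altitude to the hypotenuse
(a) The legs are perpendicular, so Area = ½·a·b = ½·15.3·6.9 = ½·105.57 = 52.785
(b) Hypotenuse c = √(a² + b²) = √(234.09 + 47.61) = √281.7 ≈ 16.7839
    Area = ½·c·h_c  ⇒  h_c = 2·Area/c = 105.57/16.7839 ≈ 6.28995

Area = 52.785, h_c = 6.29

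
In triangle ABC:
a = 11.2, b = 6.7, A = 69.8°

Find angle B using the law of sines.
a/sin(A) = b/sin(B)  ⇒  sin(B) = b·sin(A)/a = 6.7·sin(69.8°)/11.2
sin(69.8°) ≈ 0.938493
sin(B) ≈ 6.7·0.938493/11.2 ≈ 6.2879/11.2 ≈ 0.56142
B = arcsin(0.56142) ≈ 34.1541°
(Since b ≤ a we need B ≤ A, so the obtuse alternative 180° − 34.1541° ≈ 145.846° is rejected.)

B = 34.15°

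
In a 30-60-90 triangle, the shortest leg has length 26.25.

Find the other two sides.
In a 30-60-90 triangle the sides are in ratio 1 : √3 : 2 (short leg : long leg : hypotenuse).
Long leg = 26.25·√3 ≈ 26.25·1.73205 ≈ 45.4663
Hypotenuse = 2·26.25 = 52.5

Long leg = 26.25√3 = 45.47, Hypotenuse = 52.5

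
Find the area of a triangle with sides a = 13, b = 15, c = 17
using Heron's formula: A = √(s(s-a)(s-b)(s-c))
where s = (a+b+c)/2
s = (13 + 15 + 17)/2 = 45/2 = 22.5
s − a = 9.5, s − b = 7.5, s − c = 5.5
s(s−a)(s−b)(s−c) = 22.5·9.5·7.5·5.5 = 8817.1875
Area = √8817.1875 ≈ 93.8999

s = 22.5, Area = 93.9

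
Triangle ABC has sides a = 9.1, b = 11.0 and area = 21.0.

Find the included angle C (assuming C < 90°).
Area = ½·a·b·sin(C)  ⇒  sin(C) = 2·Area/(a·b) = 2·21.0/(9.1·11.0) = 42/100.1 ≈ 0.41958
C = arcsin(0.41958) ≈ 24.8081° (taking the acute solution since C < 90°)

C = 24.81°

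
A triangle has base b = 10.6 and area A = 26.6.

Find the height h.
A = ½·b·h  ⇒  h = 2A/b = 2·26.6/10.6 = 53.2/10.6 ≈ 5.01887

h = 5.019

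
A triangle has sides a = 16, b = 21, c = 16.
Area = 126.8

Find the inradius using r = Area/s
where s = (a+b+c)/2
s = (16 + 21 + 16)/2 = 53/2 = 26.5
r = Area/s = 126.8/26.5 ≈ 4.78491

r = 4.785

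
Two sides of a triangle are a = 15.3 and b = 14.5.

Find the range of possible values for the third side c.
Triangle inequality: |a − b| < c < a + b
|a − b| = |15.3 − 14.5| = 0.8
a + b = 15.3 + 14.5 = 29.8

0.8 < c < 29.8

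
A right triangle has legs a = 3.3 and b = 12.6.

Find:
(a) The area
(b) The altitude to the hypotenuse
(a) The legs are perpendicular, so Area = ½·a·b = ½·3.3·12.6 = ½·41.58 = 20.79
(b) Hypotenuse c = √(a² + b²) = √(10.89 + 158.76) = √169.65 ≈ 13.025
    Area = ½·c·h_c  ⇒  h_c = 2·Area/c = 41.58/13.025 ≈ 3.19233

Area = 20.79, h_c = 3.192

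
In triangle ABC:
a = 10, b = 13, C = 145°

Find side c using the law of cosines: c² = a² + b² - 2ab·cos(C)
c² = 10² + 13² − 2·10·13·cos(145°)
cos(145°) ≈ -0.819152
c² ≈ 100 + 169 − 260·(-0.819152) ≈ 269 + 212.98 ≈ 481.98
c ≈ √481.98 ≈ 21.954

c = 21.95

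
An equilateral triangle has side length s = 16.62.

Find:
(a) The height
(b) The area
(a) The height splits the triangle into two 30-60-90 halves: h = s·√3/2 = 16.62·1.73205/2 ≈ 28.7867/2 ≈ 14.3933
(b) Area = (√3/4)·s² = (√3/4)·16.62² = (√3/4)·276.2244 ≈ 0.433013·276.2244 ≈ 119.609

Height = 14.39, Area = 119.6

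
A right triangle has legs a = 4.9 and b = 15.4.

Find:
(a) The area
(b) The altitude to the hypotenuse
(a) The legs are perpendicular, so Area = ½·a·b = ½·4.9·15.4 = ½·75.46 = 37.73
(b) Hypotenuse c = √(a² + b²) = √(24.01 + 237.16) = √261.17 ≈ 16.1608
    Area = ½·c·h_c  ⇒  h_c = 2·Area/c = 75.46/16.1608 ≈ 4.66934

Area = 37.73, h_c = 4.669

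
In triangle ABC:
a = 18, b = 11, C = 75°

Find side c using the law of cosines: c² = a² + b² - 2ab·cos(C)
c² = 18² + 11² − 2·18·11·cos(75°)
cos(75°) ≈ 0.258819
c² ≈ 324 + 121 − 396·(0.258819) ≈ 445 − 102.492 ≈ 342.508
c ≈ √342.508 ≈ 18.507

c = 18.51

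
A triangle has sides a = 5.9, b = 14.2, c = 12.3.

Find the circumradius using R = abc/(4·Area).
First find the area with Heron's formula.
s = (5.9 + 14.2 + 12.3)/2 = 16.2
Area = √(s(s−a)(s−b)(s−c)) = √(16.2·10.3·2·3.9) ≈ √1301.51 ≈ 36.0764
abc = 5.9·14.2·12.3 = 1030.494
R = abc/(4·Area) ≈ 1030.494/(4·36.0764) = 1030.494/144.306 ≈ 7.14105

R = 7.141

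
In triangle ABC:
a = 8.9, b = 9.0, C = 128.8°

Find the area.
Two sides and the included angle (SAS): A = ½·a·b·sin(C) = ½·8.9·9.0·sin(128.8°)
sin(128.8°) ≈ 0.779338
A ≈ ½·80.1·0.779338 = 40.05·0.779338 ≈ 31.2125

Area = 31.21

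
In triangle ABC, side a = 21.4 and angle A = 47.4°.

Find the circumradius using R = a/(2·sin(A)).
R = a/(2·sin(A)) = 21.4/(2·sin(47.4°))
sin(47.4°) ≈ 0.736097
R ≈ 21.4/(2·0.736097) = 21.4/1.47219 ≈ 14.5361

R = 14.54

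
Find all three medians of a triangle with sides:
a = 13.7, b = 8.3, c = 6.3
Median formula: m_a = ½√(2b² + 2c² − a²) (and cyclically). a² = 187.69, b² = 68.89, c² = 39.69.
m_a = ½√(2·68.89 + 2·39.69 − 187.69) = ½√29.47 ≈ ½·5.42863 ≈ 2.71431
m_b = ½√(2·187.69 + 2·39.69 − 68.89) = ½√385.87 ≈ ½·19.6436 ≈ 9.82179
m_c = ½√(2·187.69 + 2·68.89 − 39.69) = ½√473.47 ≈ ½·21.7594 ≈ 10.8797

m_a = 2.714, m_b = 9.822, m_c = 10.88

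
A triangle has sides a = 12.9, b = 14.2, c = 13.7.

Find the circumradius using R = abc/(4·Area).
First find the area with Heron's formula.
s = (12.9 + 14.2 + 13.7)/2 = 20.4
Area = √(s(s−a)(s−b)(s−c)) = √(20.4·7.5·6.2·6.7) ≈ √6355.62 ≈ 79.7221
abc = 12.9·14.2·13.7 = 2509.566
R = abc/(4·Area) ≈ 2509.566/(4·79.7221) = 2509.566/318.889 ≈ 7.86973

R = 7.87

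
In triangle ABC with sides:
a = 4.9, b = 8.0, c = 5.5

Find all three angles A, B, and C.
Law of cosines for each angle (a² = 24.01, b² = 64, c² = 30.25):
cos(A) = (b² + c² − a²)/(2bc) = (64 + 30.25 − 24.01)/(2·8.0·5.5) = 70.24/88 ≈ 0.798182  ⇒  A ≈ 37.0432°
cos(B) = (a² + c² − b²)/(2ac) = (24.01 + 30.25 − 64)/(2·4.9·5.5) = -9.74/53.9 ≈ -0.180705  ⇒  B ≈ 100.411°
cos(C) = (a² + b² − c²)/(2ab) = (24.01 + 64 − 30.25)/(2·4.9·8.0) = 57.76/78.4 ≈ 0.736735  ⇒  C ≈ 42.546°
Check: A + B + C ≈ 180°

A = 37.04°, B = 100.4°, C = 42.55°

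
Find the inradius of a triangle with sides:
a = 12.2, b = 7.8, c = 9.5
r = Area/s where s is the semi-perimeter.
s = (12.2 + 7.8 + 9.5)/2 = 29.5/2 = 14.75
Area = √(s(s−a)(s−b)(s−c)) = √(14.75·2.55·6.95·5.25) ≈ √1372.39 ≈ 37.0457
r ≈ 37.0457/14.75 ≈ 2.51157

r = 2.512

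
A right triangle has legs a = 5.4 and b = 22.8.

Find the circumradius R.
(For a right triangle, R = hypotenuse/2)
Hypotenuse c = √(a² + b²) = √(29.16 + 519.84) = √549 ≈ 23.4307
R = c/2 ≈ 23.4307/2 ≈ 11.7154

R = 11.72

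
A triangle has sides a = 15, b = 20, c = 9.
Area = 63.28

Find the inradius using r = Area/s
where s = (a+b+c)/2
s = (15 + 20 + 9)/2 = 44/2 = 22
r = Area/s = 63.28/22 ≈ 2.87636

r = 2.876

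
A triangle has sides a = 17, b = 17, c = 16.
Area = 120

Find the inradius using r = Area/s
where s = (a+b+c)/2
s = (17 + 17 + 16)/2 = 50/2 = 25
r = Area/s = 120/25 ≈ 4.8

r = 4.8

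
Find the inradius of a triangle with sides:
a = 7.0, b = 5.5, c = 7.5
r = Area/s where s is the semi-perimeter.
s = (7.0 + 5.5 + 7.5)/2 = 20/2 = 10
Area = √(s(s−a)(s−b)(s−c)) = √(10·3·4.5·2.5) ≈ √337.5 ≈ 18.3712
r ≈ 18.3712/10 ≈ 1.83712

r = 1.837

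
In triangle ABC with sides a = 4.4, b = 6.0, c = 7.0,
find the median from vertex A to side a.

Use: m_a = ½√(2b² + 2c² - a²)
m_a = ½√(2·6.0² + 2·7.0² − 4.4²) = ½√(2·36 + 2·49 − 19.36) = ½√(72 + 98 − 19.36) = ½√150.64
√150.64 ≈ 12.2735, so m_a ≈ 6.13677

m_a = 6.137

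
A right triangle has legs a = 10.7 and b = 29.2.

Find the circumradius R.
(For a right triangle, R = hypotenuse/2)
Hypotenuse c = √(a² + b²) = √(114.49 + 852.64) = √967.13 ≈ 31.0987
R = c/2 ≈ 31.0987/2 ≈ 15.5494

R = 15.55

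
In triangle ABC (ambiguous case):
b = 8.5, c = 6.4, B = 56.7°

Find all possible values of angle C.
b/sin(B) = c/sin(C)  ⇒  sin(C) = c·sin(B)/b = 6.4·sin(56.7°)/8.5
sin(56.7°) ≈ 0.835807
sin(C) ≈ 6.4·0.835807/8.5 ≈ 5.34917/8.5 ≈ 0.629314
Candidate 1: C₁ = arcsin(0.629314) ≈ 38.9995°  →  A = 180° − 56.7° − 38.9995° ≈ 84.3005° > 0, valid
Candidate 2: C₂ = 180° − C₁ ≈ 141°  →  A = 180° − 56.7° − 141° ≈ -17.7005° ≤ 0, not a valid triangle

C = 39° (one solution)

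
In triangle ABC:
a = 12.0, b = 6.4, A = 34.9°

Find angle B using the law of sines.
a/sin(A) = b/sin(B)  ⇒  sin(B) = b·sin(A)/a = 6.4·sin(34.9°)/12.0
sin(34.9°) ≈ 0.572146
sin(B) ≈ 6.4·0.572146/12.0 ≈ 3.66173/12.0 ≈ 0.305144
B = arcsin(0.305144) ≈ 17.7669°
(Since b ≤ a we need B ≤ A, so the obtuse alternative 180° − 17.7669° ≈ 162.233° is rejected.)

B = 17.77°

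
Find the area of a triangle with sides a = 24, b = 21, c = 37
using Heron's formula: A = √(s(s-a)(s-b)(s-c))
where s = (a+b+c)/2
s = (24 + 21 + 37)/2 = 82/2 = 41
s − a = 17, s − b = 20, s − c = 4
s(s−a)(s−b)(s−c) = 41·17·20·4 = 55760
Area = √55760 ≈ 236.136

s = 41.0, Area = 236.1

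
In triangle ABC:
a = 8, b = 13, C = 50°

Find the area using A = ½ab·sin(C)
A = ½·a·b·sin(C) = ½·8·13·sin(50°)
sin(50°) ≈ 0.766044
A ≈ ½·104·0.766044 = 52·0.766044 ≈ 39.8343

Area = 39.83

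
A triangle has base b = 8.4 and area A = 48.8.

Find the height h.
A = ½·b·h  ⇒  h = 2A/b = 2·48.8/8.4 = 97.6/8.4 ≈ 11.619

h = 11.62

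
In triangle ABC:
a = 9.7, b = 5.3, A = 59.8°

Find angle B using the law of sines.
a/sin(A) = b/sin(B)  ⇒  sin(B) = b·sin(A)/a = 5.3·sin(59.8°)/9.7
sin(59.8°) ≈ 0.864275
sin(B) ≈ 5.3·0.864275/9.7 ≈ 4.58066/9.7 ≈ 0.472233
B = arcsin(0.472233) ≈ 28.1793°
(Since b ≤ a we need B ≤ A, so the obtuse alternative 180° − 28.1793° ≈ 151.821° is rejected.)

B = 28.18°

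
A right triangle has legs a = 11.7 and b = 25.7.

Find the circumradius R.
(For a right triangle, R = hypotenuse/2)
Hypotenuse c = √(a² + b²) = √(136.89 + 660.49) = √797.38 ≈ 28.2379
R = c/2 ≈ 28.2379/2 ≈ 14.119

R = 14.12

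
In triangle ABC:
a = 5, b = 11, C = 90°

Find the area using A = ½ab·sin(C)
A = ½·a·b·sin(C) = ½·5·11·sin(90°)
sin(90°) ≈ 1
A ≈ ½·55·1 = 27.5·1 ≈ 27.5

Area = 27.5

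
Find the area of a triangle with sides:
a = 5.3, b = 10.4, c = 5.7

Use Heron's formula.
s = (5.3 + 10.4 + 5.7)/2 = 21.4/2 = 10.7
s − a = 5.4, s − b = 0.3, s − c = 5
s(s−a)(s−b)(s−c) = 10.7·5.4·0.3·5 ≈ 86.67
Area = √86.67 ≈ 9.30967

Area = 9.31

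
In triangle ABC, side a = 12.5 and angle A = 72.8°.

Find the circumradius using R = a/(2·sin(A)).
R = a/(2·sin(A)) = 12.5/(2·sin(72.8°))
sin(72.8°) ≈ 0.955278
R ≈ 12.5/(2·0.955278) = 12.5/1.91056 ≈ 6.5426

R = 6.543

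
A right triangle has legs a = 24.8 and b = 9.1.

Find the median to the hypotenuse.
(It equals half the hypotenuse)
Hypotenuse c = √(a² + b²) = √(615.04 + 82.81) = √697.85 ≈ 26.4169
Median to hypotenuse = c/2 ≈ 26.4169/2 ≈ 13.2084

Median = 13.21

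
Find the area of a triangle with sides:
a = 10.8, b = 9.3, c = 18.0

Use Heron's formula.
s = (10.8 + 9.3 + 18.0)/2 = 38.1/2 = 19.05
s − a = 8.25, s − b = 9.75, s − c = 1.05
s(s−a)(s−b)(s−c) = 19.05·8.25·9.75·1.05 ≈ 1608.95
Area = √1608.95 ≈ 40.1117

Area = 40.11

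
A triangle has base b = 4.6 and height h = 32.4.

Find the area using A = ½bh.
A = ½·b·h = ½·4.6·32.4 = ½·149.04 = 74.52

Area = 74.52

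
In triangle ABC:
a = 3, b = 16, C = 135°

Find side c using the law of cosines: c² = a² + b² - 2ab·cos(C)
c² = 3² + 16² − 2·3·16·cos(135°)
cos(135°) ≈ -0.707107
c² ≈ 9 + 256 − 96·(-0.707107) ≈ 265 + 67.8823 ≈ 332.882
c ≈ √332.882 ≈ 18.2451

c = 18.25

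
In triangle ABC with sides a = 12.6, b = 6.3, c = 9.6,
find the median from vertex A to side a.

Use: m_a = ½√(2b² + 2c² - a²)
m_a = ½√(2·6.3² + 2·9.6² − 12.6²) = ½√(2·39.69 + 2·92.16 − 158.76) = ½√(79.38 + 184.32 − 158.76) = ½√104.94
√104.94 ≈ 10.244, so m_a ≈ 5.12201

m_a = 5.122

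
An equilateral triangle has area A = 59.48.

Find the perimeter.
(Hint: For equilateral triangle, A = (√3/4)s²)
A = (√3/4)s²  ⇒  s² = 4A/√3 = 4·59.48/√3 = 237.92/1.73205 ≈ 137.363
s ≈ √137.363 ≈ 11.7202
Perimeter = 3s ≈ 3·11.7202 ≈ 35.1606

Perimeter = 35.16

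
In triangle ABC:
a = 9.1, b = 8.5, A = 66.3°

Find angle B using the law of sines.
a/sin(A) = b/sin(B)  ⇒  sin(B) = b·sin(A)/a = 8.5·sin(66.3°)/9.1
sin(66.3°) ≈ 0.915663
sin(B) ≈ 8.5·0.915663/9.1 ≈ 7.78313/9.1 ≈ 0.855289
B = arcsin(0.855289) ≈ 58.7917°
(Since b ≤ a we need B ≤ A, so the obtuse alternative 180° − 58.7917° ≈ 121.208° is rejected.)

B = 58.79°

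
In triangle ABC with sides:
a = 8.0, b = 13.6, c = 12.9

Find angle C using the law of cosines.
c² = a² + b² − 2ab·cos(C)  ⇒  cos(C) = (a² + b² − c²)/(2ab)
cos(C) = (8.0² + 13.6² − 12.9²)/(2·8.0·13.6) = (64 + 184.96 − 166.41)/217.6 = 82.55/217.6 ≈ 0.379366
C = arccos(0.379366) ≈ 67.7056°

C = 67.71°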